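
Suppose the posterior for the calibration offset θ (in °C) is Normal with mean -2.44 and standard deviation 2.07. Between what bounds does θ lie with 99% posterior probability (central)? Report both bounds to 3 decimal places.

The posterior is symmetric, so the 99% equal-tailed interval is θ = -2.44 ± z·2.07 with z = 2.576.
Half-width: 2.576 × 2.07 = 5.332.
-2.44 − 5.332 = -7.772; -2.44 + 5.332 = 2.892.

[-7.772, 2.892]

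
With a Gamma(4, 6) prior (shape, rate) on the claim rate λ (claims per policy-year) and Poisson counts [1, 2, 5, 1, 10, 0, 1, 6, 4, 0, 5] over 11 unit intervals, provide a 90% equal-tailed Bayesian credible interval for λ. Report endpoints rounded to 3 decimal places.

Posterior: Gamma(4+35, 6+11) = Gamma(39, 17) (shape, rate).
Equal-tailed 90% interval: Gamma(39, 17) quantiles at 0.05 and 0.95.
Posterior mean ≈ 2.294, SD ≈ 0.367; a Normal approximation gives roughly [1.690, 2.898].
Exact: lower = 1.725; upper = 2.930.

[1.725, 2.930]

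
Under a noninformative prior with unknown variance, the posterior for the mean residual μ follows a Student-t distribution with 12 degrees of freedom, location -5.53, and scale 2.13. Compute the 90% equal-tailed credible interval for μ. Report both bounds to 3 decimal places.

[-9.326, -1.734]

The t_12 distribution is symmetric; the 90% interval is -5.53 ± t·2.13 with t_{0.95,12} = 1.782.
Half-width: 1.782 × 2.13 = 3.796.
-5.53 − 3.796 = -9.326; -5.53 + 3.796 = -1.734.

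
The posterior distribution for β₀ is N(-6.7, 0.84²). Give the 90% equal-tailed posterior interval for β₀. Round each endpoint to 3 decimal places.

[-8.082, -5.318]

The posterior is symmetric, so the 90% equal-tailed interval is β₀ = -6.7 ± z·0.84 with z = 1.645.
Half-width: 1.645 × 0.84 = 1.382.
-6.7 − 1.382 = -8.082; -6.7 + 1.382 = -5.318.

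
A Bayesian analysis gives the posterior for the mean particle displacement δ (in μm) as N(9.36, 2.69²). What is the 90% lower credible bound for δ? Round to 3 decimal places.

5.913

Need L with P(δ ≥ L) = 0.90: L = 9.36 − z_{0.1}·2.69.
z = 1.282; L = 9.36 − 1.282 × 2.69 = 5.913.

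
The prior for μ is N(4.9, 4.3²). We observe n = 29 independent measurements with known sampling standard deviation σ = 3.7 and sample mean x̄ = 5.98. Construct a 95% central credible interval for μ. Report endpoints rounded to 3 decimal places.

[4.623, 7.283]

Posterior precision = 1/4.3² + 29/3.7² = 0.0541 + 2.1183 = 2.1724, so posterior SD = 0.6785.
Posterior mean = (4.9/4.3² + 29·5.98/3.7²) / 2.1724 = 5.9531.
Interval: 5.9531 ± 1.960 × 0.6785 → [4.623, 7.283].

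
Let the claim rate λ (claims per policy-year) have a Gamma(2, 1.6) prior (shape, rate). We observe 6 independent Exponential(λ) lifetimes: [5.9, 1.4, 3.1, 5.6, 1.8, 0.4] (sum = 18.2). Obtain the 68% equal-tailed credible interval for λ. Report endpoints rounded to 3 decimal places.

[0.265, 0.543]

Posterior: Gamma(2+6, 1.6+18.2) = Gamma(8, 19.8) (shape, rate).
Equal-tailed 68% interval: Gamma(8, 19.8) quantiles at 0.16 and 0.84.
Posterior mean ≈ 0.404, SD ≈ 0.143; a Normal approximation gives roughly [0.262, 0.546].
Exact: lower = 0.265; upper = 0.543.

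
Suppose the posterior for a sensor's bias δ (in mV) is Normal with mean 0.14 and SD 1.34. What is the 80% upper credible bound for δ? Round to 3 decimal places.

Need U with P(δ ≤ U) = 0.80: U = 0.14 + z_{0.2}·1.34.
z = 0.842; U = 0.14 + 0.842 × 1.34 = 1.268.

1.268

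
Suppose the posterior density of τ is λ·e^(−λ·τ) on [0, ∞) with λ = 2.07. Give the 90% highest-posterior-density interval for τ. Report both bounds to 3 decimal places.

[0.000, 1.112]

The exponential density is strictly decreasing on [0, ∞), so the HPD interval is anchored at 0: [0, q] with P(τ ≤ q) = 0.90.
q = −ln(1 − 0.90) / 2.07 = 2.3026 / 2.07 = 1.112.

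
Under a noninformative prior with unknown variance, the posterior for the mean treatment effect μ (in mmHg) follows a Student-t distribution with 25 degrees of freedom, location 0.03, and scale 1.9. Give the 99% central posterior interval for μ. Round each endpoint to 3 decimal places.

The t_25 distribution is symmetric; the 99% interval is 0.03 ± t·1.9 with t_{0.995,25} = 2.787.
Half-width: 2.787 × 1.9 = 5.296.
0.03 − 5.296 = -5.266; 0.03 + 5.296 = 5.326.

[-5.266, 5.326]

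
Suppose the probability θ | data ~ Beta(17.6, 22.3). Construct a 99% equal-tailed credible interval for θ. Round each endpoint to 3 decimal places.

[0.251, 0.642]

Posterior: Beta(17.6, 22.3).
Equal-tailed 99% interval: the 0.005 and 0.995 quantiles of Beta(17.6, 22.3).
Posterior mean ≈ 0.441, SD ≈ 0.078; a Normal approximation gives roughly [0.241, 0.641].
Exact: F⁻¹(0.005) = 0.251; F⁻¹(0.995) = 0.642.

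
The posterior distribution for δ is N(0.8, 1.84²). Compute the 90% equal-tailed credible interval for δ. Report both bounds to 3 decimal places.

[-2.227, 3.827]

The posterior is symmetric, so the 90% equal-tailed interval is δ = 0.8 ± z·1.84 with z = 1.645.
Half-width: 1.645 × 1.84 = 3.027.
0.8 − 3.027 = -2.227; 0.8 + 3.027 = 3.827.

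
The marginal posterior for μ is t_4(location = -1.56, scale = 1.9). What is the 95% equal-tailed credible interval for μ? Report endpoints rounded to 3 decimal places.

The t_4 distribution is symmetric; the 95% interval is -1.56 ± t·1.9 with t_{0.975,4} = 2.776.
Half-width: 2.776 × 1.9 = 5.275.
-1.56 − 5.275 = -6.835; -1.56 + 5.275 = 3.715.

[-6.835, 3.715]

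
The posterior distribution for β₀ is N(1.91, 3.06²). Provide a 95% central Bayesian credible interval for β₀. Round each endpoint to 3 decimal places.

The posterior is symmetric, so the 95% equal-tailed interval is β₀ = 1.91 ± z·3.06 with z = 1.960.
Half-width: 1.960 × 3.06 = 5.997.
1.91 − 5.997 = -4.087; 1.91 + 5.997 = 7.907.

[-4.087, 7.907]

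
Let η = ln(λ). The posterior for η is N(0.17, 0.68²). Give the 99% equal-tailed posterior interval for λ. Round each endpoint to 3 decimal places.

On the log scale the 99% interval is 0.17 ± 2.576 × 0.68 = [-1.5816, 1.9216].
Exponentiate: [e^-1.5816, e^1.9216] = [0.206, 6.832].

[0.206, 6.832]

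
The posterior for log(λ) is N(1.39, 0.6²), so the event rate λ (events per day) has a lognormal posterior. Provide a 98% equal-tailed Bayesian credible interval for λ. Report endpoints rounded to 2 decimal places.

[0.99, 16.21]

On the log scale the 98% interval is 1.39 ± 2.326 × 0.6 = [-0.0058, 2.7858].
Exponentiate: [e^-0.0058, e^2.7858] = [0.99, 16.21].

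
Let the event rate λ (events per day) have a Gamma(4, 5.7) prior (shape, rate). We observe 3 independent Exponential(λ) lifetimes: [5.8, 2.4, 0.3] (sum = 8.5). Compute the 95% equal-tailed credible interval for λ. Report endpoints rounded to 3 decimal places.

Posterior: Gamma(4+3, 5.7+8.5) = Gamma(7, 14.2) (shape, rate).
Equal-tailed 95% interval: Gamma(7, 14.2) quantiles at 0.025 and 0.975.
Posterior mean ≈ 0.493, SD ≈ 0.186; a Normal approximation gives roughly [0.128, 0.858].
Exact: lower = 0.198; upper = 0.920.

[0.198, 0.920]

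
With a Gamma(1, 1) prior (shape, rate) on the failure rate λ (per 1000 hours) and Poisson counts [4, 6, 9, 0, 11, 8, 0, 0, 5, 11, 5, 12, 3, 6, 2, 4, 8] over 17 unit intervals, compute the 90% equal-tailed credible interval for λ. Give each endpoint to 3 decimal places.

Posterior: Gamma(1+94, 1+17) = Gamma(95, 18) (shape, rate).
Equal-tailed 90% interval: Gamma(95, 18) quantiles at 0.05 and 0.95.
Posterior mean ≈ 5.278, SD ≈ 0.541; a Normal approximation gives roughly [4.387, 6.168].
Exact: lower = 4.420; upper = 6.199.

[4.420, 6.199]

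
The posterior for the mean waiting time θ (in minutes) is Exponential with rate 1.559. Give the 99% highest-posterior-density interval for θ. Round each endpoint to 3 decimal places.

The exponential density is strictly decreasing on [0, ∞), so the HPD interval is anchored at 0: [0, q] with P(θ ≤ q) = 0.99.
q = −ln(1 − 0.99) / 1.559 = 4.6052 / 1.559 = 2.954.

[0.000, 2.954]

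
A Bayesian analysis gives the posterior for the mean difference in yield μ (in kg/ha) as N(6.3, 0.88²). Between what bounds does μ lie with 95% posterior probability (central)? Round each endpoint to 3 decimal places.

[4.575, 8.025]

The posterior is symmetric, so the 95% equal-tailed interval is μ = 6.3 ± z·0.88 with z = 1.960.
Half-width: 1.960 × 0.88 = 1.725.
6.3 − 1.725 = 4.575; 6.3 + 1.725 = 8.025.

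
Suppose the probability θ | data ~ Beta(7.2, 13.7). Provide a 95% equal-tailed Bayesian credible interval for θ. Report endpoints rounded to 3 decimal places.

Posterior: Beta(7.2, 13.7).
Equal-tailed 95% interval: the 0.025 and 0.975 quantiles of Beta(7.2, 13.7).
Posterior mean ≈ 0.344, SD ≈ 0.102; a Normal approximation gives roughly [0.145, 0.544].
Exact: F⁻¹(0.025) = 0.162; F⁻¹(0.975) = 0.555.

[0.162, 0.555]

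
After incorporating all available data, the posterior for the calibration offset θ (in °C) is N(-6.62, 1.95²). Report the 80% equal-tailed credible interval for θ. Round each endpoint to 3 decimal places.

[-9.119, -4.121]

The posterior is symmetric, so the 80% equal-tailed interval is θ = -6.62 ± z·1.95 with z = 1.282.
Half-width: 1.282 × 1.95 = 2.499.
-6.62 − 2.499 = -9.119; -6.62 + 2.499 = -4.121.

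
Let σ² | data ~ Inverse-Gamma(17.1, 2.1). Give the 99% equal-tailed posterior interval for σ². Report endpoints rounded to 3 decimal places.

[0.071, 0.252]

Inverse-Gamma(17.1, 2.1) quantiles: F⁻¹(0.005) and F⁻¹(0.995).
Equivalently, 1/σ² ~ Gamma(17.1, rate = 2.1); invert its 0.995 and 0.005 quantiles.
Posterior mean ≈ 0.130, SD ≈ 0.034; a Normal approximation gives roughly [0.044, 0.217].
Exact: lower = 0.071; upper = 0.252.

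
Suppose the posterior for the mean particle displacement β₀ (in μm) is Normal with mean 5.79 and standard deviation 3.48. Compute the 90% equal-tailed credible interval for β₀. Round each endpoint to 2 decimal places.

The posterior is symmetric, so the 90% equal-tailed interval is β₀ = 5.79 ± z·3.48 with z = 1.645.
Half-width: 1.645 × 3.48 = 5.72.
5.79 − 5.72 = 0.07; 5.79 + 5.72 = 11.51.

[0.07, 11.51]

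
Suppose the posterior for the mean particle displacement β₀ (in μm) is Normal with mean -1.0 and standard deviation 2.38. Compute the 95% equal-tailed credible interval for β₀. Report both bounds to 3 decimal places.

The posterior is symmetric, so the 95% equal-tailed interval is β₀ = -1.0 ± z·2.38 with z = 1.960.
Half-width: 1.960 × 2.38 = 4.665.
-1.0 − 4.665 = -5.665; -1.0 + 4.665 = 3.665.

[-5.665, 3.665]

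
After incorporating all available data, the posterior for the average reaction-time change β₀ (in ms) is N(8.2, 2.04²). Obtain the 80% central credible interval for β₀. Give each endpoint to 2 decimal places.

The posterior is symmetric, so the 80% equal-tailed interval is β₀ = 8.2 ± z·2.04 with z = 1.282.
Half-width: 1.282 × 2.04 = 2.61.
8.2 − 2.61 = 5.59; 8.2 + 2.61 = 10.81.

[5.59, 10.81]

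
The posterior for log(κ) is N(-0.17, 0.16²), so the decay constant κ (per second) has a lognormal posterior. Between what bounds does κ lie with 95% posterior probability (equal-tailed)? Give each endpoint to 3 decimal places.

[0.617, 1.154]

On the log scale the 95% interval is -0.17 ± 1.960 × 0.16 = [-0.4836, 0.1436].
Exponentiate: [e^-0.4836, e^0.1436] = [0.617, 1.154].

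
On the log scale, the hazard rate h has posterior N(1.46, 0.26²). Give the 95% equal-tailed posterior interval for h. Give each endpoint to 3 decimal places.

On the log scale the 95% interval is 1.46 ± 1.960 × 0.26 = [0.9504, 1.9696].
Exponentiate: [e^0.9504, e^1.9696] = [2.587, 7.168].

[2.587, 7.168]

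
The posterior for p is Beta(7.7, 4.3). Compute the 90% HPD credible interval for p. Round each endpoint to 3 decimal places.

The posterior is unimodal and skewed, so the HPD interval has equal density at both endpoints and is the shortest 90% interval.
Solving f(0.428) = f(0.862) with F(0.862) − F(0.428) = 0.90 gives [0.428, 0.862].
For comparison, the equal-tailed interval is [0.409, 0.846]; the HPD is narrower and shifted toward the mode.

[0.428, 0.862]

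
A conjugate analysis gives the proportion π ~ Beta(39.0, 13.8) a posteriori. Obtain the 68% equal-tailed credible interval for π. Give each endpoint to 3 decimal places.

Posterior: Beta(39.0, 13.8).
Equal-tailed 68% interval: the 0.16 and 0.84 quantiles of Beta(39.0, 13.8).
Posterior mean ≈ 0.739, SD ≈ 0.060; a Normal approximation gives roughly [0.679, 0.798].
Exact: F⁻¹(0.16) = 0.679; F⁻¹(0.84) = 0.799.

[0.679, 0.799]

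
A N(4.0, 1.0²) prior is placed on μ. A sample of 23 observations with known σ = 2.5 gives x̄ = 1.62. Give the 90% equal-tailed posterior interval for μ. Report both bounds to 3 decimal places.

Posterior precision = 1/1.0² + 23/2.5² = 1.0000 + 3.6800 = 4.6800, so posterior SD = 0.4623.
Posterior mean = (4.0/1.0² + 23·1.62/2.5²) / 4.6800 = 2.1285.
Interval: 2.1285 ± 1.645 × 0.4623 → [1.368, 2.889].

[1.368, 2.889]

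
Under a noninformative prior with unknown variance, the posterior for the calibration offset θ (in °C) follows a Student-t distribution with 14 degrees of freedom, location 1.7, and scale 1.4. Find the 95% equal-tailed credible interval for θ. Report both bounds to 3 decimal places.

The t_14 distribution is symmetric; the 95% interval is 1.7 ± t·1.4 with t_{0.975,14} = 2.145.
Half-width: 2.145 × 1.4 = 3.003.
1.7 − 3.003 = -1.303; 1.7 + 3.003 = 4.703.

[-1.303, 4.703]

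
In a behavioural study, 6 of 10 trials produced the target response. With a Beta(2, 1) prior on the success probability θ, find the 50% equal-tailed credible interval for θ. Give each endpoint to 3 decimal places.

Posterior: Beta(2+6, 1+4) = Beta(8, 5).
Equal-tailed 50% interval: the 0.25 and 0.75 quantiles of Beta(8, 5).
Posterior mean ≈ 0.615, SD ≈ 0.130; a Normal approximation gives roughly [0.528, 0.703].
Exact: F⁻¹(0.25) = 0.527; F⁻¹(0.75) = 0.710.

[0.527, 0.710]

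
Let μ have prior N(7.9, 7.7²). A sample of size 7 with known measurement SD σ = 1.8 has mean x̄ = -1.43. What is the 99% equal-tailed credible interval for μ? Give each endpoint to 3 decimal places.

[-3.103, 0.388]

Posterior precision = 1/7.7² + 7/1.8² = 0.0169 + 2.1605 = 2.1774, so posterior SD = 0.6777.
Posterior mean = (7.9/7.7² + 7·-1.43/1.8²) / 2.1774 = -1.3577.
Interval: -1.3577 ± 2.576 × 0.6777 → [-3.103, 0.388].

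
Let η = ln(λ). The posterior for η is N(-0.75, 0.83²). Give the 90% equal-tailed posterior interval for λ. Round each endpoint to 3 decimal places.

[0.121, 1.850]

On the log scale the 90% interval is -0.75 ± 1.645 × 0.83 = [-2.1152, 0.6152].
Exponentiate: [e^-2.1152, e^0.6152] = [0.121, 1.850].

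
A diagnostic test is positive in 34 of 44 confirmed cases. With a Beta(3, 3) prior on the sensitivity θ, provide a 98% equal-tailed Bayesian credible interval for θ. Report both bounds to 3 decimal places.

Posterior: Beta(3+34, 3+10) = Beta(37, 13).
Equal-tailed 98% interval: the 0.01 and 0.99 quantiles of Beta(37, 13).
Posterior mean ≈ 0.740, SD ≈ 0.061; a Normal approximation gives roughly [0.597, 0.883].
Exact: F⁻¹(0.01) = 0.585; F⁻¹(0.99) = 0.867.

[0.585, 0.867]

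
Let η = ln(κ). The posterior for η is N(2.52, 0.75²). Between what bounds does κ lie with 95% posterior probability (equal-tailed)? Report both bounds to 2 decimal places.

[2.86, 54.05]

On the log scale the 95% interval is 2.52 ± 1.960 × 0.75 = [1.0500, 3.9900].
Exponentiate: [e^1.0500, e^3.9900] = [2.86, 54.05].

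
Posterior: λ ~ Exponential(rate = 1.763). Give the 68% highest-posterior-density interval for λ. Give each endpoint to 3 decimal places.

[0.000, 0.646]

The exponential density is strictly decreasing on [0, ∞), so the HPD interval is anchored at 0: [0, q] with P(λ ≤ q) = 0.68.
q = −ln(1 − 0.68) / 1.763 = 1.1394 / 1.763 = 0.646.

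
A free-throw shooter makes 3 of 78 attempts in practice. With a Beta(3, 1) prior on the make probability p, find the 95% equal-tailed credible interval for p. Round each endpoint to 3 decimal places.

[0.028, 0.138]

Posterior: Beta(3+3, 1+75) = Beta(6, 76).
Equal-tailed 95% interval: the 0.025 and 0.975 quantiles of Beta(6, 76).
Posterior mean ≈ 0.073, SD ≈ 0.029; a Normal approximation gives roughly [0.017, 0.129].
Exact: F⁻¹(0.025) = 0.028; F⁻¹(0.975) = 0.138.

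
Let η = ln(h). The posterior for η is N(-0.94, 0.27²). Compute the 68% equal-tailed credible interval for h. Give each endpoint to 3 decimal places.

[0.299, 0.511]

On the log scale the 68% interval is -0.94 ± 0.994 × 0.27 = [-1.2085, -0.6715].
Exponentiate: [e^-1.2085, e^-0.6715] = [0.299, 0.511].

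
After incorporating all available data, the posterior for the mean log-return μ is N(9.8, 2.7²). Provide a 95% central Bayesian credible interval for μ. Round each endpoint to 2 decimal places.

[4.51, 15.09]

The posterior is symmetric, so the 95% equal-tailed interval is μ = 9.8 ± z·2.7 with z = 1.960.
Half-width: 1.960 × 2.7 = 5.29.
9.8 − 5.29 = 4.51; 9.8 + 5.29 = 15.09.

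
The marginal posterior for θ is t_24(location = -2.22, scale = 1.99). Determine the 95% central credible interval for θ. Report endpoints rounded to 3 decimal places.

[-6.327, 1.887]

The t_24 distribution is symmetric; the 95% interval is -2.22 ± t·1.99 with t_{0.975,24} = 2.064.
Half-width: 2.064 × 1.99 = 4.107.
-2.22 − 4.107 = -6.327; -2.22 + 4.107 = 1.887.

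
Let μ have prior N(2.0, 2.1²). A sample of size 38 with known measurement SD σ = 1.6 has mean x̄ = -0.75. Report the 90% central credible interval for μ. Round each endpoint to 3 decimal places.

Posterior precision = 1/2.1² + 38/1.6² = 0.2268 + 14.8437 = 15.0705, so posterior SD = 0.2576.
Posterior mean = (2.0/2.1² + 38·-0.75/1.6²) / 15.0705 = -0.7086.
Interval: -0.7086 ± 1.645 × 0.2576 → [-1.132, -0.285].

[-1.132, -0.285]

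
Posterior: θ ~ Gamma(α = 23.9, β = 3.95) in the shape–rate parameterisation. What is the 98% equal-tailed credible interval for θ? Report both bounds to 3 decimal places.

Posterior: Gamma(shape 23.9, rate 3.95).
Equal-tailed 98% interval: Gamma(23.9, 3.95) quantiles at 0.01 and 0.99.
Posterior mean ≈ 6.051, SD ≈ 1.238; a Normal approximation gives roughly [3.171, 8.930].
Exact: lower = 3.547; upper = 9.296.

[3.547, 9.296]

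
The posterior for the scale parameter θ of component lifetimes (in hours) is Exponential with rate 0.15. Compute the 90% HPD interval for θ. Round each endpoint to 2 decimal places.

The exponential density is strictly decreasing on [0, ∞), so the HPD interval is anchored at 0: [0, q] with P(θ ≤ q) = 0.90.
q = −ln(1 − 0.90) / 0.15 = 2.3026 / 0.15 = 15.35.

[0.00, 15.35]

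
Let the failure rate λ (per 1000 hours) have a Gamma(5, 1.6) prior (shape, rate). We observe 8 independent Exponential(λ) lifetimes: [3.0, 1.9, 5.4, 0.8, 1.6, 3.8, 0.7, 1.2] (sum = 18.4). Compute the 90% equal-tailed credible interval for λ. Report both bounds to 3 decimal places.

[0.384, 0.972]

Posterior: Gamma(5+8, 1.6+18.4) = Gamma(13, 20.0) (shape, rate).
Equal-tailed 90% interval: Gamma(13, 20.0) quantiles at 0.05 and 0.95.
Posterior mean ≈ 0.650, SD ≈ 0.180; a Normal approximation gives roughly [0.353, 0.947].
Exact: lower = 0.384; upper = 0.972.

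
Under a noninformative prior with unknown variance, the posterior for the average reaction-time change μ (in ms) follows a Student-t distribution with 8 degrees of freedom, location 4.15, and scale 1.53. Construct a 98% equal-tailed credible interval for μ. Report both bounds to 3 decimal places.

The t_8 distribution is symmetric; the 98% interval is 4.15 ± t·1.53 with t_{0.99,8} = 2.896.
Half-width: 2.896 × 1.53 = 4.432.
4.15 − 4.432 = -0.282; 4.15 + 4.432 = 8.582.

[-0.282, 8.582]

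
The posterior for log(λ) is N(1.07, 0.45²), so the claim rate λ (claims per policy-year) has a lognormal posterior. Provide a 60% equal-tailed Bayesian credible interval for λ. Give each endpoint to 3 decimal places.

[1.996, 4.258]

On the log scale the 60% interval is 1.07 ± 0.842 × 0.45 = [0.6913, 1.4487].
Exponentiate: [e^0.6913, e^1.4487] = [1.996, 4.258].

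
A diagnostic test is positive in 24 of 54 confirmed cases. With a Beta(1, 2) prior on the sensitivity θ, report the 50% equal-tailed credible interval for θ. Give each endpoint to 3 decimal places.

Posterior: Beta(1+24, 2+30) = Beta(25, 32).
Equal-tailed 50% interval: the 0.25 and 0.75 quantiles of Beta(25, 32).
Posterior mean ≈ 0.439, SD ≈ 0.065; a Normal approximation gives roughly [0.395, 0.483].
Exact: F⁻¹(0.25) = 0.394; F⁻¹(0.75) = 0.483.

[0.394, 0.483]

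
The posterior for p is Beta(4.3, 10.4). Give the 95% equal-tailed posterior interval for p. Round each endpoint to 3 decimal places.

Posterior: Beta(4.3, 10.4).
Equal-tailed 95% interval: the 0.025 and 0.975 quantiles of Beta(4.3, 10.4).
Posterior mean ≈ 0.293, SD ≈ 0.115; a Normal approximation gives roughly [0.067, 0.518].
Exact: F⁻¹(0.025) = 0.099; F⁻¹(0.975) = 0.540.

[0.099, 0.540]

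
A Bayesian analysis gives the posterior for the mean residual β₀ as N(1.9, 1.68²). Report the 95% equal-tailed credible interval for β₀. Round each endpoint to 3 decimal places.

The posterior is symmetric, so the 95% equal-tailed interval is β₀ = 1.9 ± z·1.68 with z = 1.960.
Half-width: 1.960 × 1.68 = 3.293.
1.9 − 3.293 = -1.393; 1.9 + 3.293 = 5.193.

[-1.393, 5.193]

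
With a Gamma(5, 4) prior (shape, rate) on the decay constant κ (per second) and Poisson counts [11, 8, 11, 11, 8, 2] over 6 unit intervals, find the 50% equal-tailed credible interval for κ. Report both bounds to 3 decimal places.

[5.079, 6.085]

Posterior: Gamma(5+51, 4+6) = Gamma(56, 10) (shape, rate).
Equal-tailed 50% interval: Gamma(56, 10) quantiles at 0.25 and 0.75.
Posterior mean ≈ 5.600, SD ≈ 0.748; a Normal approximation gives roughly [5.095, 6.105].
Exact: lower = 5.079; upper = 6.085.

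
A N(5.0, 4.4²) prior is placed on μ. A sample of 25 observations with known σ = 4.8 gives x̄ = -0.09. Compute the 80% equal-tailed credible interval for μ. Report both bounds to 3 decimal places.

Posterior precision = 1/4.4² + 25/4.8² = 0.0517 + 1.0851 = 1.1367, so posterior SD = 0.9379.
Posterior mean = (5.0/4.4² + 25·-0.09/4.8²) / 1.1367 = 0.1413.
Interval: 0.1413 ± 1.282 × 0.9379 → [-1.061, 1.343].

[-1.061, 1.343]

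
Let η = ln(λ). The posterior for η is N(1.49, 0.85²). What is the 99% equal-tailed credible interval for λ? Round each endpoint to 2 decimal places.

On the log scale the 99% interval is 1.49 ± 2.576 × 0.85 = [-0.6995, 3.6795].
Exponentiate: [e^-0.6995, e^3.6795] = [0.50, 39.62].

[0.50, 39.62]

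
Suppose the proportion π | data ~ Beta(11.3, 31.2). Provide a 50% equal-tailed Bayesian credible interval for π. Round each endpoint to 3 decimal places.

[0.218, 0.310]

Posterior: Beta(11.3, 31.2).
Equal-tailed 50% interval: the 0.25 and 0.75 quantiles of Beta(11.3, 31.2).
Posterior mean ≈ 0.266, SD ≈ 0.067; a Normal approximation gives roughly [0.221, 0.311].
Exact: F⁻¹(0.25) = 0.218; F⁻¹(0.75) = 0.310.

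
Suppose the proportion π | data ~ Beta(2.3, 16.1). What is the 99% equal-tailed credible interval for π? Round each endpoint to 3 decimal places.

[0.010, 0.381]

Posterior: Beta(2.3, 16.1).
Equal-tailed 99% interval: the 0.005 and 0.995 quantiles of Beta(2.3, 16.1).
Posterior mean ≈ 0.125, SD ≈ 0.075; a Normal approximation gives roughly [-0.068, 0.318].
Exact: F⁻¹(0.005) = 0.010; F⁻¹(0.995) = 0.381.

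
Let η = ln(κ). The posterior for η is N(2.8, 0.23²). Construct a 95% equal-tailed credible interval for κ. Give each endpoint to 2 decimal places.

[10.48, 25.81]

On the log scale the 95% interval is 2.8 ± 1.960 × 0.23 = [2.3492, 3.2508].
Exponentiate: [e^2.3492, e^3.2508] = [10.48, 25.81].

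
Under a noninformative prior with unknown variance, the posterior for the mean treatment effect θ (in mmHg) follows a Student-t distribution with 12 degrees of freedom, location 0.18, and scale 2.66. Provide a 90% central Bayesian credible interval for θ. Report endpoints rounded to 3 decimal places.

[-4.561, 4.921]

The t_12 distribution is symmetric; the 90% interval is 0.18 ± t·2.66 with t_{0.95,12} = 1.782.
Half-width: 1.782 × 2.66 = 4.741.
0.18 − 4.741 = -4.561; 0.18 + 4.741 = 4.921.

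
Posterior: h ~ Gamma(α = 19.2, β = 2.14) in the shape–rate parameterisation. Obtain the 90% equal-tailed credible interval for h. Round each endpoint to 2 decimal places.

[5.89, 12.58]

Posterior: Gamma(shape 19.2, rate 2.14).
Equal-tailed 90% interval: Gamma(19.2, 2.14) quantiles at 0.05 and 0.95.
Posterior mean ≈ 8.97, SD ≈ 2.05; a Normal approximation gives roughly [5.60, 12.34].
Exact: lower = 5.89; upper = 12.58.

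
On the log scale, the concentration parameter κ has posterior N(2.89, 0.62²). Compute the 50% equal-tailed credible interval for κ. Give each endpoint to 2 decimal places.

On the log scale the 50% interval is 2.89 ± 0.674 × 0.62 = [2.4718, 3.3082].
Exponentiate: [e^2.4718, e^3.3082] = [11.84, 27.34].

[11.84, 27.34]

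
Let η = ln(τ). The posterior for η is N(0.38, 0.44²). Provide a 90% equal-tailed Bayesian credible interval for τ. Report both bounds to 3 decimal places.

On the log scale the 90% interval is 0.38 ± 1.645 × 0.44 = [-0.3437, 1.1037].
Exponentiate: [e^-0.3437, e^1.1037] = [0.709, 3.015].

[0.709, 3.015]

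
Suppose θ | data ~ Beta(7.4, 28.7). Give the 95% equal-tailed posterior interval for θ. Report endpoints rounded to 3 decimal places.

[0.092, 0.349]

Posterior: Beta(7.4, 28.7).
Equal-tailed 95% interval: the 0.025 and 0.975 quantiles of Beta(7.4, 28.7).
Posterior mean ≈ 0.205, SD ≈ 0.066; a Normal approximation gives roughly [0.075, 0.335].
Exact: F⁻¹(0.025) = 0.092; F⁻¹(0.975) = 0.349.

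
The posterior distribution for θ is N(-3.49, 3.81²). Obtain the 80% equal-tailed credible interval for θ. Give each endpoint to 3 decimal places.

The posterior is symmetric, so the 80% equal-tailed interval is θ = -3.49 ± z·3.81 with z = 1.282.
Half-width: 1.282 × 3.81 = 4.883.
-3.49 − 4.883 = -8.373; -3.49 + 4.883 = 1.393.

[-8.373, 1.393]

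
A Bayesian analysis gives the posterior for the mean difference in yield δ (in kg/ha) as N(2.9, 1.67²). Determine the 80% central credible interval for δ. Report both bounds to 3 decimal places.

[0.760, 5.040]

The posterior is symmetric, so the 80% equal-tailed interval is δ = 2.9 ± z·1.67 with z = 1.282.
Half-width: 1.282 × 1.67 = 2.140.
2.9 − 2.140 = 0.760; 2.9 + 2.140 = 5.040.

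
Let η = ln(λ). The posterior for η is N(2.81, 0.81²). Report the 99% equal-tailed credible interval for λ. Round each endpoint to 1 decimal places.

On the log scale the 99% interval is 2.81 ± 2.576 × 0.81 = [0.7236, 4.8964].
Exponentiate: [e^0.7236, e^4.8964] = [2.1, 133.8].

[2.1, 133.8]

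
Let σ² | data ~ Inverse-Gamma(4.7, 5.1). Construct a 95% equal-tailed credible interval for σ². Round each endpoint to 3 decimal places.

Inverse-Gamma(4.7, 5.1) quantiles: F⁻¹(0.025) and F⁻¹(0.975).
Equivalently, 1/σ² ~ Gamma(4.7, rate = 5.1); invert its 0.975 and 0.025 quantiles.
Posterior mean ≈ 1.378, SD ≈ 0.839; a Normal approximation gives roughly [-0.266, 3.023].
Exact: lower = 0.520; upper = 3.498.

[0.520, 3.498]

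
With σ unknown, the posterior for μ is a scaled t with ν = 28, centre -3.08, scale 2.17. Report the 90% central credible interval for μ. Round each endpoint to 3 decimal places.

[-6.771, 0.611]

The t_28 distribution is symmetric; the 90% interval is -3.08 ± t·2.17 with t_{0.95,28} = 1.701.
Half-width: 1.701 × 2.17 = 3.691.
-3.08 − 3.691 = -6.771; -3.08 + 3.691 = 0.611.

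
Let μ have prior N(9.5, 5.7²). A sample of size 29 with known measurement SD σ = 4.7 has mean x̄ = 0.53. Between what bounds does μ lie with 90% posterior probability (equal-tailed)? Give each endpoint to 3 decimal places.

[-0.684, 2.155]

Posterior precision = 1/5.7² + 29/4.7² = 0.0308 + 1.3128 = 1.3436, so posterior SD = 0.8627.
Posterior mean = (9.5/5.7² + 29·0.53/4.7²) / 1.3436 = 0.7355.
Interval: 0.7355 ± 1.645 × 0.8627 → [-0.684, 2.155].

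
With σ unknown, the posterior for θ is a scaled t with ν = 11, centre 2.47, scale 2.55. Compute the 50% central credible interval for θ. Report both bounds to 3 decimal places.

[0.692, 4.248]

The t_11 distribution is symmetric; the 50% interval is 2.47 ± t·2.55 with t_{0.75,11} = 0.697.
Half-width: 0.697 × 2.55 = 1.778.
2.47 − 1.778 = 0.692; 2.47 + 1.778 = 4.248.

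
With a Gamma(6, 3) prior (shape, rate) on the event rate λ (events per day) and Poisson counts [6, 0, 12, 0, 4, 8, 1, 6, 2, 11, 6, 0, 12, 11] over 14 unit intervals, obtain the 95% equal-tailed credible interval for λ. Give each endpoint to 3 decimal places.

[3.994, 6.118]

Posterior: Gamma(6+79, 3+14) = Gamma(85, 17) (shape, rate).
Equal-tailed 95% interval: Gamma(85, 17) quantiles at 0.025 and 0.975.
Posterior mean ≈ 5.000, SD ≈ 0.542; a Normal approximation gives roughly [3.937, 6.063].
Exact: lower = 3.994; upper = 6.118.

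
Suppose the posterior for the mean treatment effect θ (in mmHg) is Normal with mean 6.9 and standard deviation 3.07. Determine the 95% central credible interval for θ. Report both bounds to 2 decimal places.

The posterior is symmetric, so the 95% equal-tailed interval is θ = 6.9 ± z·3.07 with z = 1.960.
Half-width: 1.960 × 3.07 = 6.02.
6.9 − 6.02 = 0.88; 6.9 + 6.02 = 12.92.

[0.88, 12.92]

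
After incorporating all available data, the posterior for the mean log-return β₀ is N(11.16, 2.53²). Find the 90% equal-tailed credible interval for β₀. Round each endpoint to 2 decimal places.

[7.00, 15.32]

The posterior is symmetric, so the 90% equal-tailed interval is β₀ = 11.16 ± z·2.53 with z = 1.645.
Half-width: 1.645 × 2.53 = 4.16.
11.16 − 4.16 = 7.00; 11.16 + 4.16 = 15.32.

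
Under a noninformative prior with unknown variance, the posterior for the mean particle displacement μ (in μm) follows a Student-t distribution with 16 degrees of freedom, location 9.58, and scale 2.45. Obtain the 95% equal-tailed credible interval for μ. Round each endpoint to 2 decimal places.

The t_16 distribution is symmetric; the 95% interval is 9.58 ± t·2.45 with t_{0.975,16} = 2.120.
Half-width: 2.120 × 2.45 = 5.19.
9.58 − 5.19 = 4.39; 9.58 + 5.19 = 14.77.

[4.39, 14.77]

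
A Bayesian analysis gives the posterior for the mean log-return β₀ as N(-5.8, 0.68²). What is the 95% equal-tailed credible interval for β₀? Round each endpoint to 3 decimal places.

The posterior is symmetric, so the 95% equal-tailed interval is β₀ = -5.8 ± z·0.68 with z = 1.960.
Half-width: 1.960 × 0.68 = 1.333.
-5.8 − 1.333 = -7.133; -5.8 + 1.333 = -4.467.

[-7.133, -4.467]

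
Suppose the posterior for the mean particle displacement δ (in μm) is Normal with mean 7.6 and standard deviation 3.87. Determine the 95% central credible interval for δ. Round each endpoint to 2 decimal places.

The posterior is symmetric, so the 95% equal-tailed interval is δ = 7.6 ± z·3.87 with z = 1.960.
Half-width: 1.960 × 3.87 = 7.59.
7.6 − 7.59 = 0.01; 7.6 + 7.59 = 15.19.

[0.01, 15.19]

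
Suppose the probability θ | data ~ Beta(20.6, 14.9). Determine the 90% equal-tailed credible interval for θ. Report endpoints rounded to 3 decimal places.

Posterior: Beta(20.6, 14.9).
Equal-tailed 90% interval: the 0.05 and 0.95 quantiles of Beta(20.6, 14.9).
Posterior mean ≈ 0.580, SD ≈ 0.082; a Normal approximation gives roughly [0.446, 0.715].
Exact: F⁻¹(0.05) = 0.443; F⁻¹(0.95) = 0.712.

[0.443, 0.712]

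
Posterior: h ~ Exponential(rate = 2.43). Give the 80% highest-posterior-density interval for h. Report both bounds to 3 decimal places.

[0.000, 0.662]

The exponential density is strictly decreasing on [0, ∞), so the HPD interval is anchored at 0: [0, q] with P(h ≤ q) = 0.80.
q = −ln(1 − 0.80) / 2.43 = 1.6094 / 2.43 = 0.662.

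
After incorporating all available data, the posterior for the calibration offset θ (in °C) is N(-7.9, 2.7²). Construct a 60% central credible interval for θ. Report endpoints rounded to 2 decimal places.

[-10.17, -5.63]

The posterior is symmetric, so the 60% equal-tailed interval is θ = -7.9 ± z·2.7 with z = 0.842.
Half-width: 0.842 × 2.7 = 2.27.
-7.9 − 2.27 = -10.17; -7.9 + 2.27 = -5.63.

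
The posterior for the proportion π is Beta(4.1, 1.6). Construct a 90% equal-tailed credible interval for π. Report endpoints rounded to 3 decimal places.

Posterior: Beta(4.1, 1.6).
Equal-tailed 90% interval: the 0.05 and 0.95 quantiles of Beta(4.1, 1.6).
Posterior mean ≈ 0.719, SD ≈ 0.174; a Normal approximation gives roughly [0.434, 1.005].
Exact: F⁻¹(0.05) = 0.393; F⁻¹(0.95) = 0.954.

[0.393, 0.954]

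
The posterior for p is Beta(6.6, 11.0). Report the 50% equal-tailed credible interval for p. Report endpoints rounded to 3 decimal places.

Posterior: Beta(6.6, 11.0).
Equal-tailed 50% interval: the 0.25 and 0.75 quantiles of Beta(6.6, 11.0).
Posterior mean ≈ 0.375, SD ≈ 0.112; a Normal approximation gives roughly [0.299, 0.451].
Exact: F⁻¹(0.25) = 0.294; F⁻¹(0.75) = 0.451.

[0.294, 0.451]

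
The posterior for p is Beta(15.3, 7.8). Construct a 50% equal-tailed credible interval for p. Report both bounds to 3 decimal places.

Posterior: Beta(15.3, 7.8).
Equal-tailed 50% interval: the 0.25 and 0.75 quantiles of Beta(15.3, 7.8).
Posterior mean ≈ 0.662, SD ≈ 0.096; a Normal approximation gives roughly [0.597, 0.727].
Exact: F⁻¹(0.25) = 0.598; F⁻¹(0.75) = 0.731.

[0.598, 0.731]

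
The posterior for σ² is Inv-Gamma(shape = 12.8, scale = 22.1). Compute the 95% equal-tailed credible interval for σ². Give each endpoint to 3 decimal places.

[1.067, 3.261]

Inverse-Gamma(12.8, 22.1) quantiles: F⁻¹(0.025) and F⁻¹(0.975).
Equivalently, 1/σ² ~ Gamma(12.8, rate = 22.1); invert its 0.975 and 0.025 quantiles.
Posterior mean ≈ 1.873, SD ≈ 0.570; a Normal approximation gives roughly [0.756, 2.990].
Exact: lower = 1.067; upper = 3.261.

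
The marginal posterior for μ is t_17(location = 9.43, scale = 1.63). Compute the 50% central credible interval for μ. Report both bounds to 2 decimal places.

[8.31, 10.55]

The t_17 distribution is symmetric; the 50% interval is 9.43 ± t·1.63 with t_{0.75,17} = 0.689.
Half-width: 0.689 × 1.63 = 1.12.
9.43 − 1.12 = 8.31; 9.43 + 1.12 = 10.55.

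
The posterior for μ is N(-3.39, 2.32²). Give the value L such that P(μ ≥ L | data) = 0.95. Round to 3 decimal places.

Need L with P(μ ≥ L) = 0.95: L = -3.39 − z_{0.05}·2.32.
z = 1.645; L = -3.39 − 1.645 × 2.32 = -7.206.

-7.206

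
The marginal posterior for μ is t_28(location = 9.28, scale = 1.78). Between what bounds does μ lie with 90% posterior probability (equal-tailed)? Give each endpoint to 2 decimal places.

The t_28 distribution is symmetric; the 90% interval is 9.28 ± t·1.78 with t_{0.95,28} = 1.701.
Half-width: 1.701 × 1.78 = 3.03.
9.28 − 3.03 = 6.25; 9.28 + 3.03 = 12.31.

[6.25, 12.31]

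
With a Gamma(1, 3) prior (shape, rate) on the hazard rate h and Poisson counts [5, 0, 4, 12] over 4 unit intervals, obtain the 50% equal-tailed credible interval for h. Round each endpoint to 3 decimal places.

Posterior: Gamma(1+21, 3+4) = Gamma(22, 7) (shape, rate).
Equal-tailed 50% interval: Gamma(22, 7) quantiles at 0.25 and 0.75.
Posterior mean ≈ 3.143, SD ≈ 0.670; a Normal approximation gives roughly [2.691, 3.595].
Exact: lower = 2.669; upper = 3.565.

[2.669, 3.565]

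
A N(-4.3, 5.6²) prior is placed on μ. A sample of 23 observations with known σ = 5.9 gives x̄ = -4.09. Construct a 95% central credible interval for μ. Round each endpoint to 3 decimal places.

Posterior precision = 1/5.6² + 23/5.9² = 0.0319 + 0.6607 = 0.6926, so posterior SD = 1.2016.
Posterior mean = (-4.3/5.6² + 23·-4.09/5.9²) / 0.6926 = -4.0997.
Interval: -4.0997 ± 1.960 × 1.2016 → [-6.455, -1.745].

[-6.455, -1.745]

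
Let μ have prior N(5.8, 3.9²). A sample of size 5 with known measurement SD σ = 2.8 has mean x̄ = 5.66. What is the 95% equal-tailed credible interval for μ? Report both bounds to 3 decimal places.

Posterior precision = 1/3.9² + 5/2.8² = 0.0657 + 0.6378 = 0.7035, so posterior SD = 1.1923.
Posterior mean = (5.8/3.9² + 5·5.66/2.8²) / 0.7035 = 5.6731.
Interval: 5.6731 ± 1.960 × 1.1923 → [3.336, 8.010].

[3.336, 8.010]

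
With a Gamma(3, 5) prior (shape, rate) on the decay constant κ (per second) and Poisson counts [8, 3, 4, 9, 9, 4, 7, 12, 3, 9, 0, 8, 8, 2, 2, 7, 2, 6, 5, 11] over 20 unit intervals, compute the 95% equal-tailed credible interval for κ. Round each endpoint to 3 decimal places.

[4.053, 5.783]

Posterior: Gamma(3+119, 5+20) = Gamma(122, 25) (shape, rate).
Equal-tailed 95% interval: Gamma(122, 25) quantiles at 0.025 and 0.975.
Posterior mean ≈ 4.880, SD ≈ 0.442; a Normal approximation gives roughly [4.014, 5.746].
Exact: lower = 4.053; upper = 5.783.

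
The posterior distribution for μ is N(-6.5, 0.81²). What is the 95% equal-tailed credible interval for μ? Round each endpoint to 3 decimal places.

[-8.088, -4.912]

The posterior is symmetric, so the 95% equal-tailed interval is μ = -6.5 ± z·0.81 with z = 1.960.
Half-width: 1.960 × 0.81 = 1.588.
-6.5 − 1.588 = -8.088; -6.5 + 1.588 = -4.912.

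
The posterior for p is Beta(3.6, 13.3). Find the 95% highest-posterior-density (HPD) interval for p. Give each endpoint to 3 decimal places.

The posterior is unimodal and skewed, so the HPD interval has equal density at both endpoints and is the shortest 95% interval.
Solving f(0.043) = f(0.403) with F(0.403) − F(0.043) = 0.95 gives [0.043, 0.403].
For comparison, the equal-tailed interval is [0.059, 0.430]; the HPD is narrower and shifted toward the mode.

[0.043, 0.403]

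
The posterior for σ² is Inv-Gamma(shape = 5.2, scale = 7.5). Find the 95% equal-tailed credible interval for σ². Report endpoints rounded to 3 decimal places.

[0.712, 4.320]

Inverse-Gamma(5.2, 7.5) quantiles: F⁻¹(0.025) and F⁻¹(0.975).
Equivalently, 1/σ² ~ Gamma(5.2, rate = 7.5); invert its 0.975 and 0.025 quantiles.
Posterior mean ≈ 1.786, SD ≈ 0.998; a Normal approximation gives roughly [-0.171, 3.742].
Exact: lower = 0.712; upper = 4.320.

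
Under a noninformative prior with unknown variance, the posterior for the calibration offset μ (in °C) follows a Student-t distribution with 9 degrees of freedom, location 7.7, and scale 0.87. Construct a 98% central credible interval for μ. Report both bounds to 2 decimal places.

[5.25, 10.15]

The t_9 distribution is symmetric; the 98% interval is 7.7 ± t·0.87 with t_{0.99,9} = 2.821.
Half-width: 2.821 × 0.87 = 2.45.
7.7 − 2.45 = 5.25; 7.7 + 2.45 = 10.15.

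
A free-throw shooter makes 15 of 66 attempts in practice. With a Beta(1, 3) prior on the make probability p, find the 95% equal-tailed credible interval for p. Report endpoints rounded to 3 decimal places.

[0.139, 0.333]

Posterior: Beta(1+15, 3+51) = Beta(16, 54).
Equal-tailed 95% interval: the 0.025 and 0.975 quantiles of Beta(16, 54).
Posterior mean ≈ 0.229, SD ≈ 0.050; a Normal approximation gives roughly [0.131, 0.326].
Exact: F⁻¹(0.025) = 0.139; F⁻¹(0.975) = 0.333.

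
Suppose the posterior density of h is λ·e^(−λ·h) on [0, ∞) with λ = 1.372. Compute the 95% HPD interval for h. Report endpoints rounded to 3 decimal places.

The exponential density is strictly decreasing on [0, ∞), so the HPD interval is anchored at 0: [0, q] with P(h ≤ q) = 0.95.
q = −ln(1 − 0.95) / 1.372 = 2.9957 / 1.372 = 2.183.

[0.000, 2.183]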